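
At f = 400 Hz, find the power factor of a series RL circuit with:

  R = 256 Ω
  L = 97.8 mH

Step 1 — Angular frequency: ω = 2π·f = 2π·400 = 2513 rad/s.
Step 2 — Component impedances:
  R: Z = R = 256 Ω
  L: Z = jωL = j·2513·0.0978 = 0 + j245.8 Ω
Step 3 — Series combination: Z_total = R + L = 256 + j245.8 Ω = 354.9∠43.8° Ω.
Step 4 — Power factor: PF = cos(φ) = Re(Z)/|Z| = 256/354.9 = 0.7213.
Step 5 — Type: Im(Z) = 245.8 ⇒ lagging (phase φ = 43.8°).

PF = 0.7213 (lagging, φ = 43.8°)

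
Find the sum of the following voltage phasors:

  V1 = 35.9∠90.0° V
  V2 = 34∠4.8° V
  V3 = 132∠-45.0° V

Step 1 — Convert each phasor to rectangular form:
  V1 = 35.9·(cos(90.0°) + j·sin(90.0°)) = 0 + j35.9 V
  V2 = 34·(cos(4.8°) + j·sin(4.8°)) = 33.88 + j2.845 V
  V3 = 132·(cos(-45.0°) + j·sin(-45.0°)) = 93.34 - j93.34 V
Step 2 — Sum components: V_total = 127.2 - j54.59 V.
Step 3 — Convert to polar: |V_total| = 138.4 V, ∠V_total = -23.2°.

V_total = 138.4∠-23.2° V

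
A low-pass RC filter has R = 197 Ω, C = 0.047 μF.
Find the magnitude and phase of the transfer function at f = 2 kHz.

Step 1 — Angular frequency: ω = 2π·2000 = 1.257e+04 rad/s.
Step 2 — Transfer function: H(jω) = 1/(1 + jωRC).
Step 3 — Denominator: 1 + jωRC = 1 + j·1.257e+04·197·4.7e-08 = 1 + j0.1164.
Step 4 — H = 0.9866 - j0.1148.
Step 5 — Magnitude: |H| = 0.9933 (-0.1 dB); phase: φ = -6.6°.

|H| = 0.9933 (-0.1 dB), φ = -6.6°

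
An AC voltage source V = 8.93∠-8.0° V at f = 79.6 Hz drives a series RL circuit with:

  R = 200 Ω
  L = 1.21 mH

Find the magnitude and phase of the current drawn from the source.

Step 1 — Angular frequency: ω = 2π·f = 2π·79.6 = 500.1 rad/s.
Step 2 — Component impedances:
  R: Z = R = 200 Ω
  L: Z = jωL = j·500.1·0.00121 = 0 + j0.6052 Ω
Step 3 — Series combination: Z_total = R + L = 200 + j0.6052 Ω = 200∠0.2° Ω.
Step 4 — Source phasor: V = 8.93∠-8.0° V = 8.843 - j1.243 V.
Step 5 — Ohm's law: I = V / Z_total = (8.843 - j1.243) / (200 + j0.6052) = 0.0442 - j0.006348 A.
Step 6 — Convert to polar: |I| = 0.04465 A, ∠I = -8.2°.

I = 0.04465∠-8.2° A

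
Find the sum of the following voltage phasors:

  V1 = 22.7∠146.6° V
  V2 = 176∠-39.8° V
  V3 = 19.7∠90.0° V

Step 1 — Convert each phasor to rectangular form:
  V1 = 22.7·(cos(146.6°) + j·sin(146.6°)) = -18.95 + j12.5 V
  V2 = 176·(cos(-39.8°) + j·sin(-39.8°)) = 135.2 - j112.7 V
  V3 = 19.7·(cos(90.0°) + j·sin(90.0°)) = 0 + j19.7 V
Step 2 — Sum components: V_total = 116.3 - j80.46 V.
Step 3 — Convert to polar: |V_total| = 141.4 V, ∠V_total = -34.7°.

V_total = 141.4∠-34.7° V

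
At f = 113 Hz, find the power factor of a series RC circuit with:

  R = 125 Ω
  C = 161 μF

Step 1 — Angular frequency: ω = 2π·f = 2π·113 = 710 rad/s.
Step 2 — Component impedances:
  R: Z = R = 125 Ω
  C: Z = 1/(jωC) = -j/(ω·C) = 0 - j8.748 Ω
Step 3 — Series combination: Z_total = R + C = 125 - j8.748 Ω = 125.3∠-4.0° Ω.
Step 4 — Power factor: PF = cos(φ) = Re(Z)/|Z| = 125/125.3 = 0.9976.
Step 5 — Type: Im(Z) = -8.748 ⇒ leading (phase φ = -4.0°).

PF = 0.9976 (leading, φ = -4.0°)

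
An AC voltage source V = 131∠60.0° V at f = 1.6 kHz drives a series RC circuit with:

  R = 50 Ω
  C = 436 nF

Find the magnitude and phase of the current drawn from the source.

Step 1 — Angular frequency: ω = 2π·f = 2π·1600 = 1.005e+04 rad/s.
Step 2 — Component impedances:
  R: Z = R = 50 Ω
  C: Z = 1/(jωC) = -j/(ω·C) = 0 - j228.1 Ω
Step 3 — Series combination: Z_total = R + C = 50 - j228.1 Ω = 233.6∠-77.6° Ω.
Step 4 — Source phasor: V = 131∠60.0° V = 65.5 + j113.4 V.
Step 5 — Ohm's law: I = V / Z_total = (65.5 + j113.4) / (50 - j228.1) = -0.4144 + j0.3779 A.
Step 6 — Convert to polar: |I| = 0.5609 A, ∠I = 137.6°.

I = 0.5609∠137.6° A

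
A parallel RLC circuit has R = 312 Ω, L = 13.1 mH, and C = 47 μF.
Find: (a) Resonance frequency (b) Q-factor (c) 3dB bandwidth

Step 1 — Resonance: ω₀ = 1/√(LC) = 1/√(0.0131·4.7e-05) = 1274 rad/s.
Step 2 — f₀ = ω₀/(2π) = 202.8 Hz.
Step 3 — Parallel Q: Q = R/(ω₀L) = 312/(1274·0.0131) = 18.69.
Step 4 — Bandwidth: Δω = ω₀/Q = 68.19 rad/s; BW = Δω/(2π) = 10.85 Hz.

(a) f₀ = 202.8 Hz  (b) Q = 18.69  (c) BW = 10.85 Hz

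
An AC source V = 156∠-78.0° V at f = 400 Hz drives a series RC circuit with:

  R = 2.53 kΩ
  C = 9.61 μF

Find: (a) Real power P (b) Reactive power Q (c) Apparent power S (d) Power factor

Step 1 — Angular frequency: ω = 2π·f = 2π·400 = 2513 rad/s.
Step 2 — Component impedances:
  R: Z = R = 2530 Ω
  C: Z = 1/(jωC) = -j/(ω·C) = 0 - j41.4 Ω
Step 3 — Series combination: Z_total = R + C = 2530 - j41.4 Ω = 2530∠-0.9° Ω.
Step 4 — Source phasor: V = 156∠-78.0° V = 32.43 - j152.6 V.
Step 5 — Current: I = V / Z = 0.0138 - j0.06009 A = 0.06165∠-77.1° A.
Step 6 — Complex power: S = V·I* = 9.616 - j0.1574 VA.
Step 7 — Real power: P = Re(S) = 9.616 W.
Step 8 — Reactive power: Q = Im(S) = -0.1574 VAR.
Step 9 — Apparent power: |S| = 9.618 VA.
Step 10 — Power factor: PF = P/|S| = 0.9999 (leading).

(a) P = 9.616 W  (b) Q = -0.1574 VAR  (c) S = 9.618 VA  (d) PF = 0.9999 (leading)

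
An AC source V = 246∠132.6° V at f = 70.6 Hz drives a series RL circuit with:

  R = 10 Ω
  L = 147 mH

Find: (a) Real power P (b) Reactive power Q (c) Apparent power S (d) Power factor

Step 1 — Angular frequency: ω = 2π·f = 2π·70.6 = 443.6 rad/s.
Step 2 — Component impedances:
  R: Z = R = 10 Ω
  L: Z = jωL = j·443.6·0.147 = 0 + j65.21 Ω
Step 3 — Series combination: Z_total = R + L = 10 + j65.21 Ω = 65.97∠81.3° Ω.
Step 4 — Source phasor: V = 246∠132.6° V = -166.5 + j181.1 V.
Step 5 — Current: I = V / Z = 2.331 + j2.911 A = 3.729∠51.3° A.
Step 6 — Complex power: S = V·I* = 139.1 + j906.7 VA.
Step 7 — Real power: P = Re(S) = 139.1 W.
Step 8 — Reactive power: Q = Im(S) = 906.7 VAR.
Step 9 — Apparent power: |S| = 917.3 VA.
Step 10 — Power factor: PF = P/|S| = 0.1516 (lagging).

(a) P = 139.1 W  (b) Q = 906.7 VAR  (c) S = 917.3 VA  (d) PF = 0.1516 (lagging)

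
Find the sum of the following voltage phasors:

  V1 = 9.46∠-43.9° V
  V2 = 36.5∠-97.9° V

Step 1 — Convert each phasor to rectangular form:
  V1 = 9.46·(cos(-43.9°) + j·sin(-43.9°)) = 6.816 - j6.56 V
  V2 = 36.5·(cos(-97.9°) + j·sin(-97.9°)) = -5.017 - j36.15 V
Step 2 — Sum components: V_total = 1.8 - j42.71 V.
Step 3 — Convert to polar: |V_total| = 42.75 V, ∠V_total = -87.6°.

V_total = 42.75∠-87.6° V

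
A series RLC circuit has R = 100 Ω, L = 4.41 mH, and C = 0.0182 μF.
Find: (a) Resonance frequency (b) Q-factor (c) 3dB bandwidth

Step 1 — Resonance condition Im(Z)=0 gives ω₀ = 1/√(LC).
Step 2 — ω₀ = 1/√(0.00441·1.82e-08) = 1.116e+05 rad/s.
Step 3 — f₀ = ω₀/(2π) = 1.776e+04 Hz.
Step 4 — Series Q: Q = ω₀L/R = 1.116e+05·0.00441/100 = 4.922.
Step 5 — 3dB bandwidth: Δω = ω₀/Q = 2.268e+04 rad/s; BW = Δω/(2π) = 3609 Hz.

(a) f₀ = 1.776e+04 Hz  (b) Q = 4.922  (c) BW = 3609 Hz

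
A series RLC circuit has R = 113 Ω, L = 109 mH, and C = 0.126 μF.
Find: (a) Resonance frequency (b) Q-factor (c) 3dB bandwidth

Step 1 — Resonance condition Im(Z)=0 gives ω₀ = 1/√(LC).
Step 2 — ω₀ = 1/√(0.109·1.26e-07) = 8533 rad/s.
Step 3 — f₀ = ω₀/(2π) = 1358 Hz.
Step 4 — Series Q: Q = ω₀L/R = 8533·0.109/113 = 8.231.
Step 5 — 3dB bandwidth: Δω = ω₀/Q = 1037 rad/s; BW = Δω/(2π) = 165 Hz.

(a) f₀ = 1358 Hz  (b) Q = 8.231  (c) BW = 165 Hz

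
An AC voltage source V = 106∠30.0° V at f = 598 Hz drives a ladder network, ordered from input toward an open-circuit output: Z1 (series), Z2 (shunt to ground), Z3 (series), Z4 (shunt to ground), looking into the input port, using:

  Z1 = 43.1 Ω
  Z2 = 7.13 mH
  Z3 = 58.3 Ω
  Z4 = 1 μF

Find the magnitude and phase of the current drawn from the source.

Step 1 — Angular frequency: ω = 2π·f = 2π·598 = 3757 rad/s.
Step 2 — Component impedances:
  Z1: Z = R = 43.1 Ω
  Z2: Z = jωL = j·3757·0.00713 = 0 + j26.79 Ω
  Z3: Z = R = 58.3 Ω
  Z4: Z = 1/(jωC) = -j/(ω·C) = 0 - j266.1 Ω
Step 3 — Ladder network (open output): work backward from the far end, alternating series and parallel combinations. Z_in = 43.79 + j29.62 Ω = 52.87∠34.1° Ω.
Step 4 — Source phasor: V = 106∠30.0° V = 91.8 + j53 V.
Step 5 — Ohm's law: I = V / Z_total = (91.8 + j53) / (43.79 + j29.62) = 2 - j0.1425 A.
Step 6 — Convert to polar: |I| = 2.005 A, ∠I = -4.1°.

I = 2.005∠-4.1° A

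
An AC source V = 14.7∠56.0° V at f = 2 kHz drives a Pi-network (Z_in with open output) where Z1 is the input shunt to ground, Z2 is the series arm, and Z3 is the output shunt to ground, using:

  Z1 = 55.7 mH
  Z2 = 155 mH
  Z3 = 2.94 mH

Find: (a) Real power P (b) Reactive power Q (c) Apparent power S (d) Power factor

Step 1 — Angular frequency: ω = 2π·f = 2π·2000 = 1.257e+04 rad/s.
Step 2 — Component impedances:
  Z1: Z = jωL = j·1.257e+04·0.0557 = 0 + j699.9 Ω
  Z2: Z = jωL = j·1.257e+04·0.155 = 0 + j1948 Ω
  Z3: Z = jωL = j·1.257e+04·0.00294 = 0 + j36.95 Ω
Step 3 — With open output, the series arm Z2 and the output shunt Z3 appear in series to ground: Z2 + Z3 = 0 + j1985 Ω.
Step 4 — Parallel with input shunt Z1: Z_in = Z1 || (Z2 + Z3) = 0 + j517.5 Ω = 517.5∠90.0° Ω.
Step 5 — Source phasor: V = 14.7∠56.0° V = 8.22 + j12.19 V.
Step 6 — Current: I = V / Z = 0.02355 - j0.01589 A = 0.02841∠-34.0° A.
Step 7 — Complex power: S = V·I* = 0 + j0.4176 VA.
Step 8 — Real power: P = Re(S) = 0 W.
Step 9 — Reactive power: Q = Im(S) = 0.4176 VAR.
Step 10 — Apparent power: |S| = 0.4176 VA.
Step 11 — Power factor: PF = P/|S| = 0 (lagging).

(a) P = 0 W  (b) Q = 0.4176 VAR  (c) S = 0.4176 VA  (d) PF = 0 (lagging)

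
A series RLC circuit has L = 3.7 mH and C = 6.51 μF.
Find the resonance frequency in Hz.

Step 1 — Resonance condition Im(Z)=0 gives ω₀ = 1/√(LC).
Step 2 — ω₀ = 1/√(0.0037·6.51e-06) = 6443 rad/s.
Step 3 — f₀ = ω₀/(2π) = 1025 Hz.

f₀ = 1025 Hz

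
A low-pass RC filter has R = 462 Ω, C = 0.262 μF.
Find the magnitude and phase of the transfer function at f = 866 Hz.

Step 1 — Angular frequency: ω = 2π·866 = 5441 rad/s.
Step 2 — Transfer function: H(jω) = 1/(1 + jωRC).
Step 3 — Denominator: 1 + jωRC = 1 + j·5441·462·2.62e-07 = 1 + j0.6586.
Step 4 — H = 0.6975 - j0.4594.
Step 5 — Magnitude: |H| = 0.8351 (-1.6 dB); phase: φ = -33.4°.

|H| = 0.8351 (-1.6 dB), φ = -33.4°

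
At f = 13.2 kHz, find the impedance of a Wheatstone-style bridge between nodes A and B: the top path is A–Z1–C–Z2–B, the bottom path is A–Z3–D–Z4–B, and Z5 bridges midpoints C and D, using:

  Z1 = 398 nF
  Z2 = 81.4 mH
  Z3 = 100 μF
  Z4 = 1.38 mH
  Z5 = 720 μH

Step 1 — Angular frequency: ω = 2π·f = 2π·1.32e+04 = 8.294e+04 rad/s.
Step 2 — Component impedances:
  Z1: Z = 1/(jωC) = -j/(ω·C) = 0 - j30.29 Ω
  Z2: Z = jωL = j·8.294e+04·0.0814 = 0 + j6751 Ω
  Z3: Z = 1/(jωC) = -j/(ω·C) = 0 - j0.1206 Ω
  Z4: Z = jωL = j·8.294e+04·0.00138 = 0 + j114.5 Ω
  Z5: Z = jωL = j·8.294e+04·0.00072 = 0 + j59.72 Ω
Step 3 — Bridge requires nodal analysis (the Z5 bridge couples midpoints C and D, so the two paths cannot be reduced to a simple series/parallel combination). Setting node B to ground and injecting 1 A at node A, the 3-node admittance system at A, C, D solves to V_A = Z_AB = 0 + j112.4 Ω = 112.4∠90.0° Ω.

Z = 0 + j112.4 Ω = 112.4∠90.0° Ω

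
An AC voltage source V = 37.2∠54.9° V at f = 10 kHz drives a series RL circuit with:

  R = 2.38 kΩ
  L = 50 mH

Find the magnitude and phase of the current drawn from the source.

Step 1 — Angular frequency: ω = 2π·f = 2π·1e+04 = 6.283e+04 rad/s.
Step 2 — Component impedances:
  R: Z = R = 2380 Ω
  L: Z = jωL = j·6.283e+04·0.05 = 0 + j3142 Ω
Step 3 — Series combination: Z_total = R + L = 2380 + j3142 Ω = 3941∠52.9° Ω.
Step 4 — Source phasor: V = 37.2∠54.9° V = 21.39 + j30.44 V.
Step 5 — Ohm's law: I = V / Z_total = (21.39 + j30.44) / (2380 + j3142) = 0.009432 + j0.0003371 A.
Step 6 — Convert to polar: |I| = 0.009438 A, ∠I = 2.0°.

I = 0.009438∠2.0° A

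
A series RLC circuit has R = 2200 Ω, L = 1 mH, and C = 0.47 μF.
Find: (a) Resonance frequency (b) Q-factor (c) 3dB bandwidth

Step 1 — Resonance: ω₀ = 1/√(LC) = 1/√(0.001·4.7e-07) = 4.613e+04 rad/s.
Step 2 — f₀ = ω₀/(2π) = 7341 Hz.
Step 3 — Series Q: Q = ω₀L/R = 4.613e+04·0.001/2200 = 0.02097.
Step 4 — Bandwidth: Δω = ω₀/Q = 2.2e+06 rad/s; BW = Δω/(2π) = 3.501e+05 Hz.

(a) f₀ = 7341 Hz  (b) Q = 0.02097  (c) BW = 3.501e+05 Hz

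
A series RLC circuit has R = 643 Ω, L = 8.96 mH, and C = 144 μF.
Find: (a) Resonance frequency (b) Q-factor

Step 1 — Resonance condition Im(Z)=0 gives ω₀ = 1/√(LC).
Step 2 — ω₀ = 1/√(0.00896·0.000144) = 880.4 rad/s.
Step 3 — f₀ = ω₀/(2π) = 140.1 Hz.
Step 4 — Series Q: Q = ω₀L/R = 880.4·0.00896/643 = 0.01227.

(a) f₀ = 140.1 Hz  (b) Q = 0.01227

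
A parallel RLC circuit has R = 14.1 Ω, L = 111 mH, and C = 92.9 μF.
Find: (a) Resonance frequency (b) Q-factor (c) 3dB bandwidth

Step 1 — Resonance: ω₀ = 1/√(LC) = 1/√(0.111·9.29e-05) = 311.4 rad/s.
Step 2 — f₀ = ω₀/(2π) = 49.56 Hz.
Step 3 — Parallel Q: Q = R/(ω₀L) = 14.1/(311.4·0.111) = 0.4079.
Step 4 — Bandwidth: Δω = ω₀/Q = 763.4 rad/s; BW = Δω/(2π) = 121.5 Hz.

(a) f₀ = 49.56 Hz  (b) Q = 0.4079  (c) BW = 121.5 Hz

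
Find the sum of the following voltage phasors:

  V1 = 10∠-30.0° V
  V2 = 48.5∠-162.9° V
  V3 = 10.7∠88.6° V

Step 1 — Convert each phasor to rectangular form:
  V1 = 10·(cos(-30.0°) + j·sin(-30.0°)) = 8.66 - j5 V
  V2 = 48.5·(cos(-162.9°) + j·sin(-162.9°)) = -46.36 - j14.26 V
  V3 = 10.7·(cos(88.6°) + j·sin(88.6°)) = 0.2614 + j10.7 V
Step 2 — Sum components: V_total = -37.43 - j8.564 V.
Step 3 — Convert to polar: |V_total| = 38.4 V, ∠V_total = -167.1°.

V_total = 38.4∠-167.1° V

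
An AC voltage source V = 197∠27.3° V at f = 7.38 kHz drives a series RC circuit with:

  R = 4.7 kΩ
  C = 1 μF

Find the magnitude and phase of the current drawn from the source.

Step 1 — Angular frequency: ω = 2π·f = 2π·7380 = 4.637e+04 rad/s.
Step 2 — Component impedances:
  R: Z = R = 4700 Ω
  C: Z = 1/(jωC) = -j/(ω·C) = 0 - j21.57 Ω
Step 3 — Series combination: Z_total = R + C = 4700 - j21.57 Ω = 4700∠-0.3° Ω.
Step 4 — Source phasor: V = 197∠27.3° V = 175.1 + j90.35 V.
Step 5 — Ohm's law: I = V / Z_total = (175.1 + j90.35) / (4700 - j21.57) = 0.03716 + j0.01939 A.
Step 6 — Convert to polar: |I| = 0.04191 A, ∠I = 27.6°.

I = 0.04191∠27.6° A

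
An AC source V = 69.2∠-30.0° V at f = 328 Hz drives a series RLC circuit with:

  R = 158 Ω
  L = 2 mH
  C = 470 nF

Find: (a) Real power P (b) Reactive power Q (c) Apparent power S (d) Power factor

Step 1 — Angular frequency: ω = 2π·f = 2π·328 = 2061 rad/s.
Step 2 — Component impedances:
  R: Z = R = 158 Ω
  L: Z = jωL = j·2061·0.002 = 0 + j4.122 Ω
  C: Z = 1/(jωC) = -j/(ω·C) = 0 - j1032 Ω
Step 3 — Series combination: Z_total = R + L + C = 158 - j1028 Ω = 1040∠-81.3° Ω.
Step 4 — Source phasor: V = 69.2∠-30.0° V = 59.93 - j34.6 V.
Step 5 — Current: I = V / Z = 0.04162 + j0.05189 A = 0.06652∠51.3° A.
Step 6 — Complex power: S = V·I* = 0.6991 - j4.55 VA.
Step 7 — Real power: P = Re(S) = 0.6991 W.
Step 8 — Reactive power: Q = Im(S) = -4.55 VAR.
Step 9 — Apparent power: |S| = 4.603 VA.
Step 10 — Power factor: PF = P/|S| = 0.1519 (leading).

(a) P = 0.6991 W  (b) Q = -4.55 VAR  (c) S = 4.603 VA  (d) PF = 0.1519 (leading)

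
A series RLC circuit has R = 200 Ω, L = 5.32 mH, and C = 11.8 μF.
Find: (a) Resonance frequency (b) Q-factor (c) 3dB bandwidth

Step 1 — Resonance condition Im(Z)=0 gives ω₀ = 1/√(LC).
Step 2 — ω₀ = 1/√(0.00532·1.18e-05) = 3991 rad/s.
Step 3 — f₀ = ω₀/(2π) = 635.2 Hz.
Step 4 — Series Q: Q = ω₀L/R = 3991·0.00532/200 = 0.1062.
Step 5 — 3dB bandwidth: Δω = ω₀/Q = 3.759e+04 rad/s; BW = Δω/(2π) = 5983 Hz.

(a) f₀ = 635.2 Hz  (b) Q = 0.1062  (c) BW = 5983 Hz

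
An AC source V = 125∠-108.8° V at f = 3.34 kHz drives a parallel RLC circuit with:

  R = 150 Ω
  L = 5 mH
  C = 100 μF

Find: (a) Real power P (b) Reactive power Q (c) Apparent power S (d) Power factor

Step 1 — Angular frequency: ω = 2π·f = 2π·3340 = 2.099e+04 rad/s.
Step 2 — Component impedances:
  R: Z = R = 150 Ω
  L: Z = jωL = j·2.099e+04·0.005 = 0 + j104.9 Ω
  C: Z = 1/(jωC) = -j/(ω·C) = 0 - j0.4765 Ω
Step 3 — Parallel combination: 1/Z_total = 1/R + 1/L + 1/C; Z_total = 0.001528 - j0.4787 Ω = 0.4787∠-89.8° Ω.
Step 4 — Source phasor: V = 125∠-108.8° V = -40.28 - j118.3 V.
Step 5 — Current: I = V / Z = 246.9 - j84.94 A = 261.1∠-19.0° A.
Step 6 — Complex power: S = V·I* = 104.2 - j3.264e+04 VA.
Step 7 — Real power: P = Re(S) = 104.2 W.
Step 8 — Reactive power: Q = Im(S) = -3.264e+04 VAR.
Step 9 — Apparent power: |S| = 3.264e+04 VA.
Step 10 — Power factor: PF = P/|S| = 0.003191 (leading).

(a) P = 104.2 W  (b) Q = -3.264e+04 VAR  (c) S = 3.264e+04 VA  (d) PF = 0.003191 (leading)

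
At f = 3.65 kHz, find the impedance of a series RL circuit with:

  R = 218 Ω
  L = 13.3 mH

Step 1 — Angular frequency: ω = 2π·f = 2π·3650 = 2.293e+04 rad/s.
Step 2 — Component impedances:
  R: Z = R = 218 Ω
  L: Z = jωL = j·2.293e+04·0.0133 = 0 + j305 Ω
Step 3 — Series combination: Z_total = R + L = 218 + j305 Ω = 374.9∠54.4° Ω.

Z = 218 + j305 Ω = 374.9∠54.4° Ω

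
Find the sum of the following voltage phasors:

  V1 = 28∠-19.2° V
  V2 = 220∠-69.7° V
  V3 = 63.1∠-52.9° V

Step 1 — Convert each phasor to rectangular form:
  V1 = 28·(cos(-19.2°) + j·sin(-19.2°)) = 26.44 - j9.208 V
  V2 = 220·(cos(-69.7°) + j·sin(-69.7°)) = 76.33 - j206.3 V
  V3 = 63.1·(cos(-52.9°) + j·sin(-52.9°)) = 38.06 - j50.33 V
Step 2 — Sum components: V_total = 140.8 - j265.9 V.
Step 3 — Convert to polar: |V_total| = 300.9 V, ∠V_total = -62.1°.

V_total = 300.9∠-62.1° V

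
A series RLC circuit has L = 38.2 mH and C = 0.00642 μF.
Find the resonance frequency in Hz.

Step 1 — Resonance condition Im(Z)=0 gives ω₀ = 1/√(LC).
Step 2 — ω₀ = 1/√(0.0382·6.42e-09) = 6.386e+04 rad/s.
Step 3 — f₀ = ω₀/(2π) = 1.016e+04 Hz.

f₀ = 1.016e+04 Hz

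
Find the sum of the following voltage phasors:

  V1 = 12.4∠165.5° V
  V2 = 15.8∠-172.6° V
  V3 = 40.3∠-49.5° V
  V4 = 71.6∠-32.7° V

Step 1 — Convert each phasor to rectangular form:
  V1 = 12.4·(cos(165.5°) + j·sin(165.5°)) = -12.01 + j3.105 V
  V2 = 15.8·(cos(-172.6°) + j·sin(-172.6°)) = -15.67 - j2.035 V
  V3 = 40.3·(cos(-49.5°) + j·sin(-49.5°)) = 26.17 - j30.64 V
  V4 = 71.6·(cos(-32.7°) + j·sin(-32.7°)) = 60.25 - j38.68 V
Step 2 — Sum components: V_total = 58.75 - j68.26 V.
Step 3 — Convert to polar: |V_total| = 90.06 V, ∠V_total = -49.3°.

V_total = 90.06∠-49.3° V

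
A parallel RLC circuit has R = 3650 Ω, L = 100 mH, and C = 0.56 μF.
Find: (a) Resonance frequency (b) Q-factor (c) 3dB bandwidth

Step 1 — Resonance: ω₀ = 1/√(LC) = 1/√(0.1·5.6e-07) = 4226 rad/s.
Step 2 — f₀ = ω₀/(2π) = 672.6 Hz.
Step 3 — Parallel Q: Q = R/(ω₀L) = 3650/(4226·0.1) = 8.637.
Step 4 — Bandwidth: Δω = ω₀/Q = 489.2 rad/s; BW = Δω/(2π) = 77.86 Hz.

(a) f₀ = 672.6 Hz  (b) Q = 8.637  (c) BW = 77.86 Hz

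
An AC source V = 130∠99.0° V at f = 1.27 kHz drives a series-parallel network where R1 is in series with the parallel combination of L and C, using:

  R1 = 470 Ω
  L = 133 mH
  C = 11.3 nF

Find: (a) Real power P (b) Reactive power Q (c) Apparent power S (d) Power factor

Step 1 — Angular frequency: ω = 2π·f = 2π·1270 = 7980 rad/s.
Step 2 — Component impedances:
  R1: Z = R = 470 Ω
  L: Z = jωL = j·7980·0.133 = 0 + j1061 Ω
  C: Z = 1/(jωC) = -j/(ω·C) = 0 - j1.109e+04 Ω
Step 3 — Parallel branch: L || C = 1/(1/L + 1/C) = 0 + j1174 Ω.
Step 4 — Series with R1: Z_total = R1 + (L || C) = 470 + j1174 Ω = 1264∠68.2° Ω.
Step 5 — Source phasor: V = 130∠99.0° V = -20.34 + j128.4 V.
Step 6 — Current: I = V / Z = 0.0883 + j0.05269 A = 0.1028∠30.8° A.
Step 7 — Complex power: S = V·I* = 4.97 + j12.41 VA.
Step 8 — Real power: P = Re(S) = 4.97 W.
Step 9 — Reactive power: Q = Im(S) = 12.41 VAR.
Step 10 — Apparent power: |S| = 13.37 VA.
Step 11 — Power factor: PF = P/|S| = 0.3718 (lagging).

(a) P = 4.97 W  (b) Q = 12.41 VAR  (c) S = 13.37 VA  (d) PF = 0.3718 (lagging)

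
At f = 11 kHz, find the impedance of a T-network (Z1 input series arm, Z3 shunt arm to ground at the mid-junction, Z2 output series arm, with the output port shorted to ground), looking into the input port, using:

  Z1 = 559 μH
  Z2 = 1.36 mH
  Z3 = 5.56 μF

Step 1 — Angular frequency: ω = 2π·f = 2π·1.1e+04 = 6.912e+04 rad/s.
Step 2 — Component impedances:
  Z1: Z = jωL = j·6.912e+04·0.000559 = 0 + j38.64 Ω
  Z2: Z = jωL = j·6.912e+04·0.00136 = 0 + j94 Ω
  Z3: Z = 1/(jωC) = -j/(ω·C) = 0 - j2.602 Ω
Step 3 — With the output port shorted to ground, the output series arm Z2 runs from the junction to ground; the shunt arm Z3 also runs from the junction to ground. They appear in parallel: Z3 || Z2 = 0 - j2.676 Ω.
Step 4 — Series with input arm Z1: Z_in = Z1 + (Z3 || Z2) = 0 + j35.96 Ω = 35.96∠90.0° Ω.

Z = 0 + j35.96 Ω = 35.96∠90.0° Ω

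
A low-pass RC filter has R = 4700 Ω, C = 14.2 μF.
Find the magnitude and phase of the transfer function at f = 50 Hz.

Step 1 — Angular frequency: ω = 2π·50 = 314.2 rad/s.
Step 2 — Transfer function: H(jω) = 1/(1 + jωRC).
Step 3 — Denominator: 1 + jωRC = 1 + j·314.2·4700·1.42e-05 = 1 + j20.97.
Step 4 — H = 0.00227 - j0.04759.
Step 5 — Magnitude: |H| = 0.04764 (-26.4 dB); phase: φ = -87.3°.

|H| = 0.04764 (-26.4 dB), φ = -87.3°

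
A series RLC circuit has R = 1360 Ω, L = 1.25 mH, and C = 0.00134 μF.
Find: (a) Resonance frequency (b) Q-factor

Step 1 — Resonance condition Im(Z)=0 gives ω₀ = 1/√(LC).
Step 2 — ω₀ = 1/√(0.00125·1.34e-09) = 7.727e+05 rad/s.
Step 3 — f₀ = ω₀/(2π) = 1.23e+05 Hz.
Step 4 — Series Q: Q = ω₀L/R = 7.727e+05·0.00125/1360 = 0.7102.

(a) f₀ = 1.23e+05 Hz  (b) Q = 0.7102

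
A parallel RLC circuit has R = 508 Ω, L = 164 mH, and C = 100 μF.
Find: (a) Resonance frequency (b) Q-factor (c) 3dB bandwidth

Step 1 — Resonance: ω₀ = 1/√(LC) = 1/√(0.164·0.0001) = 246.9 rad/s.
Step 2 — f₀ = ω₀/(2π) = 39.3 Hz.
Step 3 — Parallel Q: Q = R/(ω₀L) = 508/(246.9·0.164) = 12.54.
Step 4 — Bandwidth: Δω = ω₀/Q = 19.69 rad/s; BW = Δω/(2π) = 3.133 Hz.

(a) f₀ = 39.3 Hz  (b) Q = 12.54  (c) BW = 3.133 Hz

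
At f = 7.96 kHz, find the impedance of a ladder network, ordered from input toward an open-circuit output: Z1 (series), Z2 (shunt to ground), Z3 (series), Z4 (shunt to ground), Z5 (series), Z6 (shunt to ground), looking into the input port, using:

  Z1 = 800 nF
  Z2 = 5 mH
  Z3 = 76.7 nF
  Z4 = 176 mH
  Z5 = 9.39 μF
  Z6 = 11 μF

Step 1 — Angular frequency: ω = 2π·f = 2π·7960 = 5.001e+04 rad/s.
Step 2 — Component impedances:
  Z1: Z = 1/(jωC) = -j/(ω·C) = 0 - j24.99 Ω
  Z2: Z = jωL = j·5.001e+04·0.005 = 0 + j250.1 Ω
  Z3: Z = 1/(jωC) = -j/(ω·C) = 0 - j260.7 Ω
  Z4: Z = jωL = j·5.001e+04·0.176 = 0 + j8802 Ω
  Z5: Z = 1/(jωC) = -j/(ω·C) = 0 - j2.129 Ω
  Z6: Z = 1/(jωC) = -j/(ω·C) = 0 - j1.818 Ω
Step 3 — Ladder network (open output): work backward from the far end, alternating series and parallel combinations. Z_in = 0 + j4520 Ω = 4520∠90.0° Ω.

Z = 0 + j4520 Ω = 4520∠90.0° Ω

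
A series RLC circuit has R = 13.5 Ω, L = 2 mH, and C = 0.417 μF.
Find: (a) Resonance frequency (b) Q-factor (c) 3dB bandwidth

Step 1 — Resonance: ω₀ = 1/√(LC) = 1/√(0.002·4.17e-07) = 3.463e+04 rad/s.
Step 2 — f₀ = ω₀/(2π) = 5511 Hz.
Step 3 — Series Q: Q = ω₀L/R = 3.463e+04·0.002/13.5 = 5.13.
Step 4 — Bandwidth: Δω = ω₀/Q = 6750 rad/s; BW = Δω/(2π) = 1074 Hz.

(a) f₀ = 5511 Hz  (b) Q = 5.13  (c) BW = 1074 Hz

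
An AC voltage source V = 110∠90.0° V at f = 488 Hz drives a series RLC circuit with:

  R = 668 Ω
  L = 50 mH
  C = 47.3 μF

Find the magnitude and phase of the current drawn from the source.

Step 1 — Angular frequency: ω = 2π·f = 2π·488 = 3066 rad/s.
Step 2 — Component impedances:
  R: Z = R = 668 Ω
  L: Z = jωL = j·3066·0.05 = 0 + j153.3 Ω
  C: Z = 1/(jωC) = -j/(ω·C) = 0 - j6.895 Ω
Step 3 — Series combination: Z_total = R + L + C = 668 + j146.4 Ω = 683.9∠12.4° Ω.
Step 4 — Source phasor: V = 110∠90.0° V = 0 + j110 V.
Step 5 — Ohm's law: I = V / Z_total = (0 + j110) / (668 + j146.4) = 0.03444 + j0.1571 A.
Step 6 — Convert to polar: |I| = 0.1609 A, ∠I = 77.6°.

I = 0.1609∠77.6° A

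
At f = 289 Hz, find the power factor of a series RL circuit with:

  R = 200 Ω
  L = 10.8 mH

Step 1 — Angular frequency: ω = 2π·f = 2π·289 = 1816 rad/s.
Step 2 — Component impedances:
  R: Z = R = 200 Ω
  L: Z = jωL = j·1816·0.0108 = 0 + j19.61 Ω
Step 3 — Series combination: Z_total = R + L = 200 + j19.61 Ω = 201∠5.6° Ω.
Step 4 — Power factor: PF = cos(φ) = Re(Z)/|Z| = 200/200.96 = 0.9952.
Step 5 — Type: Im(Z) = 19.61 ⇒ lagging (phase φ = 5.6°).

PF = 0.9952 (lagging, φ = 5.6°)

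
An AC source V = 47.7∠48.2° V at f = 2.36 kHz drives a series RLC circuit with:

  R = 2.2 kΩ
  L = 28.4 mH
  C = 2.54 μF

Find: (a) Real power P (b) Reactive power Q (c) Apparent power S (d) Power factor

Step 1 — Angular frequency: ω = 2π·f = 2π·2360 = 1.483e+04 rad/s.
Step 2 — Component impedances:
  R: Z = R = 2200 Ω
  L: Z = jωL = j·1.483e+04·0.0284 = 0 + j421.1 Ω
  C: Z = 1/(jωC) = -j/(ω·C) = 0 - j26.55 Ω
Step 3 — Series combination: Z_total = R + L + C = 2200 + j394.6 Ω = 2235∠10.2° Ω.
Step 4 — Source phasor: V = 47.7∠48.2° V = 31.79 + j35.56 V.
Step 5 — Current: I = V / Z = 0.01681 + j0.01315 A = 0.02134∠38.0° A.
Step 6 — Complex power: S = V·I* = 1.002 + j0.1797 VA.
Step 7 — Real power: P = Re(S) = 1.002 W.
Step 8 — Reactive power: Q = Im(S) = 0.1797 VAR.
Step 9 — Apparent power: |S| = 1.018 VA.
Step 10 — Power factor: PF = P/|S| = 0.9843 (lagging).

(a) P = 1.002 W  (b) Q = 0.1797 VAR  (c) S = 1.018 VA  (d) PF = 0.9843 (lagging)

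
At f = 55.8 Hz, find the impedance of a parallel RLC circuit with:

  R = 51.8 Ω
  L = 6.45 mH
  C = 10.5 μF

Step 1 — Angular frequency: ω = 2π·f = 2π·55.8 = 350.6 rad/s.
Step 2 — Component impedances:
  R: Z = R = 51.8 Ω
  L: Z = jωL = j·350.6·0.00645 = 0 + j2.261 Ω
  C: Z = 1/(jωC) = -j/(ω·C) = 0 - j271.6 Ω
Step 3 — Parallel combination: 1/Z_total = 1/R + 1/L + 1/C; Z_total = 0.1002 + j2.276 Ω = 2.278∠87.5° Ω.

Z = 0.1002 + j2.276 Ω = 2.278∠87.5° Ω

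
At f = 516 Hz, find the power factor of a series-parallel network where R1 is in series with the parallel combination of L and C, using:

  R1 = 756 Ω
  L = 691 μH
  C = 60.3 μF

Step 1 — Angular frequency: ω = 2π·f = 2π·516 = 3242 rad/s.
Step 2 — Component impedances:
  R1: Z = R = 756 Ω
  L: Z = jωL = j·3242·0.000691 = 0 + j2.24 Ω
  C: Z = 1/(jωC) = -j/(ω·C) = 0 - j5.115 Ω
Step 3 — Parallel branch: L || C = 1/(1/L + 1/C) = 0 + j3.986 Ω.
Step 4 — Series with R1: Z_total = R1 + (L || C) = 756 + j3.986 Ω = 756∠0.3° Ω.
Step 5 — Power factor: PF = cos(φ) = Re(Z)/|Z| = 756/756 = 1.
Step 6 — Type: Im(Z) = 3.986 ⇒ lagging (phase φ = 0.3°).

PF = 1 (lagging, φ = 0.3°)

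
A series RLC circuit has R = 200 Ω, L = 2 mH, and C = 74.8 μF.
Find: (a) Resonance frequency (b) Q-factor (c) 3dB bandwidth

Step 1 — Resonance condition Im(Z)=0 gives ω₀ = 1/√(LC).
Step 2 — ω₀ = 1/√(0.002·7.48e-05) = 2585 rad/s.
Step 3 — f₀ = ω₀/(2π) = 411.5 Hz.
Step 4 — Series Q: Q = ω₀L/R = 2585·0.002/200 = 0.02585.
Step 5 — 3dB bandwidth: Δω = ω₀/Q = 1e+05 rad/s; BW = Δω/(2π) = 1.592e+04 Hz.

(a) f₀ = 411.5 Hz  (b) Q = 0.02585  (c) BW = 1.592e+04 Hz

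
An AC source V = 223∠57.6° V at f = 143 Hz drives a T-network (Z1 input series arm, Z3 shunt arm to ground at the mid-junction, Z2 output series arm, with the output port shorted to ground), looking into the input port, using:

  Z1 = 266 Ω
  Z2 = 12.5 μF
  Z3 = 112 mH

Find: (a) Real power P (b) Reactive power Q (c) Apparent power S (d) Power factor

Step 1 — Angular frequency: ω = 2π·f = 2π·143 = 898.5 rad/s.
Step 2 — Component impedances:
  Z1: Z = R = 266 Ω
  Z2: Z = 1/(jωC) = -j/(ω·C) = 0 - j89.04 Ω
  Z3: Z = jωL = j·898.5·0.112 = 0 + j100.6 Ω
Step 3 — With the output port shorted to ground, the output series arm Z2 runs from the junction to ground; the shunt arm Z3 also runs from the junction to ground. They appear in parallel: Z3 || Z2 = 0 - j772.8 Ω.
Step 4 — Series with input arm Z1: Z_in = Z1 + (Z3 || Z2) = 266 - j772.8 Ω = 817.3∠-71.0° Ω.
Step 5 — Source phasor: V = 223∠57.6° V = 119.5 + j188.3 V.
Step 6 — Current: I = V / Z = -0.1702 + j0.2132 A = 0.2728∠128.6° A.
Step 7 — Complex power: S = V·I* = 19.8 - j57.53 VA.
Step 8 — Real power: P = Re(S) = 19.8 W.
Step 9 — Reactive power: Q = Im(S) = -57.53 VAR.
Step 10 — Apparent power: |S| = 60.84 VA.
Step 11 — Power factor: PF = P/|S| = 0.3255 (leading).

(a) P = 19.8 W  (b) Q = -57.53 VAR  (c) S = 60.84 VA  (d) PF = 0.3255 (leading)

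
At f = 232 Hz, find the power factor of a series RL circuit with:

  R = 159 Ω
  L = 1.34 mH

Step 1 — Angular frequency: ω = 2π·f = 2π·232 = 1458 rad/s.
Step 2 — Component impedances:
  R: Z = R = 159 Ω
  L: Z = jωL = j·1458·0.00134 = 0 + j1.953 Ω
Step 3 — Series combination: Z_total = R + L = 159 + j1.953 Ω = 159∠0.7° Ω.
Step 4 — Power factor: PF = cos(φ) = Re(Z)/|Z| = 159/159.01 = 0.9999.
Step 5 — Type: Im(Z) = 1.953 ⇒ lagging (phase φ = 0.7°).

PF = 0.9999 (lagging, φ = 0.7°)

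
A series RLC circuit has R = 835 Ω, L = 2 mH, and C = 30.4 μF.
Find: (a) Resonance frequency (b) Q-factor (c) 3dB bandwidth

Step 1 — Resonance condition Im(Z)=0 gives ω₀ = 1/√(LC).
Step 2 — ω₀ = 1/√(0.002·3.04e-05) = 4056 rad/s.
Step 3 — f₀ = ω₀/(2π) = 645.5 Hz.
Step 4 — Series Q: Q = ω₀L/R = 4056·0.002/835 = 0.009714.
Step 5 — 3dB bandwidth: Δω = ω₀/Q = 4.175e+05 rad/s; BW = Δω/(2π) = 6.645e+04 Hz.

(a) f₀ = 645.5 Hz  (b) Q = 0.009714  (c) BW = 6.645e+04 Hz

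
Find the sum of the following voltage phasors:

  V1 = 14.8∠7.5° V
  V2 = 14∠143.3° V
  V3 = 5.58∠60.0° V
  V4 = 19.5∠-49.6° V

Step 1 — Convert each phasor to rectangular form:
  V1 = 14.8·(cos(7.5°) + j·sin(7.5°)) = 14.67 + j1.932 V
  V2 = 14·(cos(143.3°) + j·sin(143.3°)) = -11.22 + j8.367 V
  V3 = 5.58·(cos(60.0°) + j·sin(60.0°)) = 2.79 + j4.832 V
  V4 = 19.5·(cos(-49.6°) + j·sin(-49.6°)) = 12.64 - j14.85 V
Step 2 — Sum components: V_total = 18.88 + j0.281 V.
Step 3 — Convert to polar: |V_total| = 18.88 V, ∠V_total = 0.9°.

V_total = 18.88∠0.9° V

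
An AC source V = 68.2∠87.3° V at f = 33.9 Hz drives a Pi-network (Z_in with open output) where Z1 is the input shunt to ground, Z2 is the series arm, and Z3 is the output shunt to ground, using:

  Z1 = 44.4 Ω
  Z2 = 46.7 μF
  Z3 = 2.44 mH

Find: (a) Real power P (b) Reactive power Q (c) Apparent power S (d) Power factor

Step 1 — Angular frequency: ω = 2π·f = 2π·33.9 = 213 rad/s.
Step 2 — Component impedances:
  Z1: Z = R = 44.4 Ω
  Z2: Z = 1/(jωC) = -j/(ω·C) = 0 - j100.5 Ω
  Z3: Z = jωL = j·213·0.00244 = 0 + j0.5197 Ω
Step 3 — With open output, the series arm Z2 and the output shunt Z3 appear in series to ground: Z2 + Z3 = 0 - j100 Ω.
Step 4 — Parallel with input shunt Z1: Z_in = Z1 || (Z2 + Z3) = 37.09 - j16.47 Ω = 40.58∠-23.9° Ω.
Step 5 — Source phasor: V = 68.2∠87.3° V = 3.213 + j68.12 V.
Step 6 — Current: I = V / Z = -0.6088 + j1.566 A = 1.681∠111.2° A.
Step 7 — Complex power: S = V·I* = 104.8 - j46.51 VA.
Step 8 — Real power: P = Re(S) = 104.8 W.
Step 9 — Reactive power: Q = Im(S) = -46.51 VAR.
Step 10 — Apparent power: |S| = 114.6 VA.
Step 11 — Power factor: PF = P/|S| = 0.914 (leading).

(a) P = 104.8 W  (b) Q = -46.51 VAR  (c) S = 114.6 VA  (d) PF = 0.914 (leading)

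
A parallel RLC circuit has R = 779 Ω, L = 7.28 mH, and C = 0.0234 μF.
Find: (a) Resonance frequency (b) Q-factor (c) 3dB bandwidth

Step 1 — Resonance: ω₀ = 1/√(LC) = 1/√(0.00728·2.34e-08) = 7.662e+04 rad/s.
Step 2 — f₀ = ω₀/(2π) = 1.219e+04 Hz.
Step 3 — Parallel Q: Q = R/(ω₀L) = 779/(7.662e+04·0.00728) = 1.397.
Step 4 — Bandwidth: Δω = ω₀/Q = 5.486e+04 rad/s; BW = Δω/(2π) = 8731 Hz.

(a) f₀ = 1.219e+04 Hz  (b) Q = 1.397  (c) BW = 8731 Hz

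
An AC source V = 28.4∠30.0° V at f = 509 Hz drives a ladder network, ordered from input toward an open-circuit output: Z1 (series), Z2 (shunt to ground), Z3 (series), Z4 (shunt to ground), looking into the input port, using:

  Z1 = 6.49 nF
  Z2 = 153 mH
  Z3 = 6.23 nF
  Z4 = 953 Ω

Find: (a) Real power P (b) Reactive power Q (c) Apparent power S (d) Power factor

Step 1 — Angular frequency: ω = 2π·f = 2π·509 = 3198 rad/s.
Step 2 — Component impedances:
  Z1: Z = 1/(jωC) = -j/(ω·C) = 0 - j4.818e+04 Ω
  Z2: Z = jωL = j·3198·0.153 = 0 + j489.3 Ω
  Z3: Z = 1/(jωC) = -j/(ω·C) = 0 - j5.019e+04 Ω
  Z4: Z = R = 953 Ω
Step 3 — Ladder network (open output): work backward from the far end, alternating series and parallel combinations. Z_in = 0.09234 - j4.768e+04 Ω = 4.768e+04∠-90.0° Ω.
Step 4 — Source phasor: V = 28.4∠30.0° V = 24.6 + j14.2 V.
Step 5 — Current: I = V / Z = -0.0002978 + j0.0005158 A = 0.0005956∠120.0° A.
Step 6 — Complex power: S = V·I* = 3.275e-08 - j0.01691 VA.
Step 7 — Real power: P = Re(S) = 3.275e-08 W.
Step 8 — Reactive power: Q = Im(S) = -0.01691 VAR.
Step 9 — Apparent power: |S| = 0.01691 VA.
Step 10 — Power factor: PF = P/|S| = 1.936e-06 (leading).

(a) P = 3.275e-08 W  (b) Q = -0.01691 VAR  (c) S = 0.01691 VA  (d) PF = 1.936e-06 (leading)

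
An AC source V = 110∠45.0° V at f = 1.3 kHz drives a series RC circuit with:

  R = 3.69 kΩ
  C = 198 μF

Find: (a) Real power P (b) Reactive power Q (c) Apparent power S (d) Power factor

Step 1 — Angular frequency: ω = 2π·f = 2π·1300 = 8168 rad/s.
Step 2 — Component impedances:
  R: Z = R = 3690 Ω
  C: Z = 1/(jωC) = -j/(ω·C) = 0 - j0.6183 Ω
Step 3 — Series combination: Z_total = R + C = 3690 - j0.6183 Ω = 3690∠-0.0° Ω.
Step 4 — Source phasor: V = 110∠45.0° V = 77.78 + j77.78 V.
Step 5 — Current: I = V / Z = 0.02108 + j0.02108 A = 0.02981∠45.0° A.
Step 6 — Complex power: S = V·I* = 3.279 - j0.0005495 VA.
Step 7 — Real power: P = Re(S) = 3.279 W.
Step 8 — Reactive power: Q = Im(S) = -0.0005495 VAR.
Step 9 — Apparent power: |S| = 3.279 VA.
Step 10 — Power factor: PF = P/|S| = 1 (leading).

(a) P = 3.279 W  (b) Q = -0.0005495 VAR  (c) S = 3.279 VA  (d) PF = 1 (leading)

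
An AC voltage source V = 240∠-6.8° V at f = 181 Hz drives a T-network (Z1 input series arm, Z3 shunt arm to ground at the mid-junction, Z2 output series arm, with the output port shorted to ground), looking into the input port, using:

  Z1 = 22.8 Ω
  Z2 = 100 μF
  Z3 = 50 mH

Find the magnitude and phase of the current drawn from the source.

Step 1 — Angular frequency: ω = 2π·f = 2π·181 = 1137 rad/s.
Step 2 — Component impedances:
  Z1: Z = R = 22.8 Ω
  Z2: Z = 1/(jωC) = -j/(ω·C) = 0 - j8.793 Ω
  Z3: Z = jωL = j·1137·0.05 = 0 + j56.86 Ω
Step 3 — With the output port shorted to ground, the output series arm Z2 runs from the junction to ground; the shunt arm Z3 also runs from the junction to ground. They appear in parallel: Z3 || Z2 = 0 - j10.4 Ω.
Step 4 — Series with input arm Z1: Z_in = Z1 + (Z3 || Z2) = 22.8 - j10.4 Ω = 25.06∠-24.5° Ω.
Step 5 — Source phasor: V = 240∠-6.8° V = 238.3 - j28.42 V.
Step 6 — Ohm's law: I = V / Z_total = (238.3 - j28.42) / (22.8 - j10.4) = 9.122 + j2.915 A.
Step 7 — Convert to polar: |I| = 9.577 A, ∠I = 17.7°.

I = 9.577∠17.7° A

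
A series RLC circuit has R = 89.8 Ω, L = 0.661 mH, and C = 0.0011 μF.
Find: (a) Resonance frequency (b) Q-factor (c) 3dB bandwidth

Step 1 — Resonance: ω₀ = 1/√(LC) = 1/√(0.000661·1.1e-09) = 1.173e+06 rad/s.
Step 2 — f₀ = ω₀/(2π) = 1.866e+05 Hz.
Step 3 — Series Q: Q = ω₀L/R = 1.173e+06·0.000661/89.8 = 8.632.
Step 4 — Bandwidth: Δω = ω₀/Q = 1.359e+05 rad/s; BW = Δω/(2π) = 2.162e+04 Hz.

(a) f₀ = 1.866e+05 Hz  (b) Q = 8.632  (c) BW = 2.162e+04 Hz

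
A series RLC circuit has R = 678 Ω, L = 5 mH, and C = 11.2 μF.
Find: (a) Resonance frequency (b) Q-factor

Step 1 — Resonance condition Im(Z)=0 gives ω₀ = 1/√(LC).
Step 2 — ω₀ = 1/√(0.005·1.12e-05) = 4226 rad/s.
Step 3 — f₀ = ω₀/(2π) = 672.6 Hz.
Step 4 — Series Q: Q = ω₀L/R = 4226·0.005/678 = 0.03116.

(a) f₀ = 672.6 Hz  (b) Q = 0.03116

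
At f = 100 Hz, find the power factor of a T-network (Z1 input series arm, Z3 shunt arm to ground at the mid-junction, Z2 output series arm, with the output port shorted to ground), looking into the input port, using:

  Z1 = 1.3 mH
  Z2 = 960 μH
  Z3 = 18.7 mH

Step 1 — Angular frequency: ω = 2π·f = 2π·100 = 628.3 rad/s.
Step 2 — Component impedances:
  Z1: Z = jωL = j·628.3·0.0013 = 0 + j0.8168 Ω
  Z2: Z = jωL = j·628.3·0.00096 = 0 + j0.6032 Ω
  Z3: Z = jωL = j·628.3·0.0187 = 0 + j11.75 Ω
Step 3 — With the output port shorted to ground, the output series arm Z2 runs from the junction to ground; the shunt arm Z3 also runs from the junction to ground. They appear in parallel: Z3 || Z2 = 0 + j0.5737 Ω.
Step 4 — Series with input arm Z1: Z_in = Z1 + (Z3 || Z2) = 0 + j1.391 Ω = 1.391∠90.0° Ω.
Step 5 — Power factor: PF = cos(φ) = Re(Z)/|Z| = 0/1.391 = 0.
Step 6 — Type: Im(Z) = 1.391 ⇒ lagging (phase φ = 90.0°).

PF = 0 (lagging, φ = 90.0°)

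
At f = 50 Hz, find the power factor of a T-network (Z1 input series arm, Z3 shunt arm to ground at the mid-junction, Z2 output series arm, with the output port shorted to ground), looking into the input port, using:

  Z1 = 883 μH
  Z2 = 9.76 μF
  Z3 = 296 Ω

Step 1 — Angular frequency: ω = 2π·f = 2π·50 = 314.2 rad/s.
Step 2 — Component impedances:
  Z1: Z = jωL = j·314.2·0.000883 = 0 + j0.2774 Ω
  Z2: Z = 1/(jωC) = -j/(ω·C) = 0 - j326.1 Ω
  Z3: Z = R = 296 Ω
Step 3 — With the output port shorted to ground, the output series arm Z2 runs from the junction to ground; the shunt arm Z3 also runs from the junction to ground. They appear in parallel: Z3 || Z2 = 162.3 - j147.3 Ω.
Step 4 — Series with input arm Z1: Z_in = Z1 + (Z3 || Z2) = 162.3 - j147 Ω = 219∠-42.2° Ω.
Step 5 — Power factor: PF = cos(φ) = Re(Z)/|Z| = 162.3/219 = 0.7411.
Step 6 — Type: Im(Z) = -147 ⇒ leading (phase φ = -42.2°).

PF = 0.7411 (leading, φ = -42.2°)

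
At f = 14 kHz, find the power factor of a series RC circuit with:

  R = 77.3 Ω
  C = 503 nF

Step 1 — Angular frequency: ω = 2π·f = 2π·1.4e+04 = 8.796e+04 rad/s.
Step 2 — Component impedances:
  R: Z = R = 77.3 Ω
  C: Z = 1/(jωC) = -j/(ω·C) = 0 - j22.6 Ω
Step 3 — Series combination: Z_total = R + C = 77.3 - j22.6 Ω = 80.54∠-16.3° Ω.
Step 4 — Power factor: PF = cos(φ) = Re(Z)/|Z| = 77.3/80.54 = 0.9598.
Step 5 — Type: Im(Z) = -22.6 ⇒ leading (phase φ = -16.3°).

PF = 0.9598 (leading, φ = -16.3°)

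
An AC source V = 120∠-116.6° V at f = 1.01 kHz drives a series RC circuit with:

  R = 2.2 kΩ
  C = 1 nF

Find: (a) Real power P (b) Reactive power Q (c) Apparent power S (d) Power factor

Step 1 — Angular frequency: ω = 2π·f = 2π·1010 = 6346 rad/s.
Step 2 — Component impedances:
  R: Z = R = 2200 Ω
  C: Z = 1/(jωC) = -j/(ω·C) = 0 - j1.576e+05 Ω
Step 3 — Series combination: Z_total = R + C = 2200 - j1.576e+05 Ω = 1.576e+05∠-89.2° Ω.
Step 4 — Source phasor: V = 120∠-116.6° V = -53.73 - j107.3 V.
Step 5 — Current: I = V / Z = 0.000676 - j0.0003504 A = 0.0007614∠-27.4° A.
Step 6 — Complex power: S = V·I* = 0.001276 - j0.09136 VA.
Step 7 — Real power: P = Re(S) = 0.001276 W.
Step 8 — Reactive power: Q = Im(S) = -0.09136 VAR.
Step 9 — Apparent power: |S| = 0.09137 VA.
Step 10 — Power factor: PF = P/|S| = 0.01396 (leading).

(a) P = 0.001276 W  (b) Q = -0.09136 VAR  (c) S = 0.09137 VA  (d) PF = 0.01396 (leading)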